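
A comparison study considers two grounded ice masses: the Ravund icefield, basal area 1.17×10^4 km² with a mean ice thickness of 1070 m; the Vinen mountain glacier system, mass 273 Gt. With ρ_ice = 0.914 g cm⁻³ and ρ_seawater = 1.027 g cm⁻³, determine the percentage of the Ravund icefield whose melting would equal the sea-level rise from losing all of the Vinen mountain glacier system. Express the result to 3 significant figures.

Equal sea-level rise means equal mass of meltwater, i.e. equal mass of ice lost.
Ice mass of Vinen: 2.730×10^14 kg; ice mass of Ravund: 1.144×10^16 kg.
Fraction required = 2.730×10^14 / 1.144×10^16 = 0.0239 → 2.39 %.

≈ 2.39 %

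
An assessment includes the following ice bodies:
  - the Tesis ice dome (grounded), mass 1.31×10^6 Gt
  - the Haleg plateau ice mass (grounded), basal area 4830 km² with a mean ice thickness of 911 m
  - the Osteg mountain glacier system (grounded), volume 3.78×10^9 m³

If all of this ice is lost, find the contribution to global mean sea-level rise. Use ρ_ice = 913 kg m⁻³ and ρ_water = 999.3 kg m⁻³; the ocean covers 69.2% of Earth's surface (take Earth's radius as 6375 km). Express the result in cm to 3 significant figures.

≈ 372 cm

Tesis: 1.31×10^6 Gt = 1.310×10^18 kg; dividing by ρ_w = 999.3 kg m⁻³ gives 1.311×10^15 m³ of water.
Haleg: ice volume = 4830 km² × 911 m = 4400 km³; 4400 × (913/999.3) = 4020 km³ of water.
Osteg: 3.78×10^9 m³ × (913/999.3) = 3.454×10^9 m³ of water.
Total added water ≈ 1.315×10^15 m³ over 3.53×10^14 m² → Δh = 3.72 m = 372 cm.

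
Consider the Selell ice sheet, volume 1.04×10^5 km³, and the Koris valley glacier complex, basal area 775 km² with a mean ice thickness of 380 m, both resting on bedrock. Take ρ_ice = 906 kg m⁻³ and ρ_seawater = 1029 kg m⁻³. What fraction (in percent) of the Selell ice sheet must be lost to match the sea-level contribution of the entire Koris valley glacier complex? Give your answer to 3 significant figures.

≈ 0.283 %

Equal sea-level rise means equal mass of meltwater, i.e. equal mass of ice lost.
Ice mass of Koris: 2.668×10^14 kg; ice mass of Selell: 9.422×10^16 kg.
Fraction required = 2.668×10^14 / 9.422×10^16 = 2.83×10^-3 → 0.283 %.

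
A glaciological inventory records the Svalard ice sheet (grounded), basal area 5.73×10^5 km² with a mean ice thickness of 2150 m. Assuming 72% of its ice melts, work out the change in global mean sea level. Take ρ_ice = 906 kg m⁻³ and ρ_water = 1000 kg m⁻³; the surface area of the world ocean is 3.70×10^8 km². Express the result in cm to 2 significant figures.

Svalard: ice volume = 5.73×10^5 km² × 2150 m = 1.232×10^6 km³; 0.72 × 1.232×10^6 × (906/1000) = 8.036×10^5 km³ of water.
Spread over 3.70×10^14 m² of ocean, Δh = 8.036×10^14 / 3.70×10^14 = 2.17 m = 220 cm.

≈ 220 cm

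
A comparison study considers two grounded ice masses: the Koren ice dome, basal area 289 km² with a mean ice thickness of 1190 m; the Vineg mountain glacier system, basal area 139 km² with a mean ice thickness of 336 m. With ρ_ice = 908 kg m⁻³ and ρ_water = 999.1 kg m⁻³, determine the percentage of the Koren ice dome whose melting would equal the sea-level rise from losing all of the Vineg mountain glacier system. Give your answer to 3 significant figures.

≈ 13.6 %

Equal sea-level rise means equal mass of meltwater, i.e. equal mass of ice lost.
Ice mass of Vineg: 4.241×10^13 kg; ice mass of Koren: 3.123×10^14 kg.
Fraction required = 4.241×10^13 / 3.123×10^14 = 0.136 → 13.6 %.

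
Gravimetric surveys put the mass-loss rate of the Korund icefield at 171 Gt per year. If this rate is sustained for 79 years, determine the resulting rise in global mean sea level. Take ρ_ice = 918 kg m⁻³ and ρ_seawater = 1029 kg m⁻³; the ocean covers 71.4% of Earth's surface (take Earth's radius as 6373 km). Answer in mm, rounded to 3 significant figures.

Total mass lost = 171 Gt/yr × 79 yr = 1.351×10^4 Gt = 1.351×10^16 kg.
ρ_w = 1029 kg m⁻³, so water volume = 1.351×10^16 / 1029 = 1.313×10^13 m³.
Δh = 1.313×10^13 / 3.64×10^14 = 0.0360 m = 36.0 mm.

≈ 36.0 mm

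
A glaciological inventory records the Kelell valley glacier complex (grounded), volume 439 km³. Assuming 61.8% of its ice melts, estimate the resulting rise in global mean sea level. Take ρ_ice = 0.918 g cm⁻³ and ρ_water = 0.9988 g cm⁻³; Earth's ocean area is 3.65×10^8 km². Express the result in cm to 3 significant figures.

Kelell: 0.618 × 439 km³ × (918/998.8) = 249.4 km³ of water.
Spread over 3.65×10^14 m² of ocean, Δh = 2.494×10^11 / 3.65×10^14 = 6.83×10^-4 m = 0.0683 cm.

≈ 0.0683 cm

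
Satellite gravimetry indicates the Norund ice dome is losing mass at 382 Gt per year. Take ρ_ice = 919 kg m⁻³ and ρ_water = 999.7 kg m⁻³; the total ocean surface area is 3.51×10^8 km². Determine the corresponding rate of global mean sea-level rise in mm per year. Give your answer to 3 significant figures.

≈ 1.09 mm/yr

ρ_w = 999.7 kg m⁻³. Annual water volume added = 382 Gt / ρ_w = 3.820×10^14 kg / 999.7 kg m⁻³ = 3.821×10^11 m³.
Δh per year = 3.821×10^11 / 3.51×10^14 = 1.09×10^-3 m = 1.09 mm.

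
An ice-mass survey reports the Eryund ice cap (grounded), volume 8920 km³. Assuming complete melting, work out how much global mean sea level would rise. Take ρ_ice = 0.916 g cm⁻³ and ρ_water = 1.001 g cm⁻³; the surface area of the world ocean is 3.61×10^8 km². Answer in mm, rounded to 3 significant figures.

≈ 22.6 mm

Eryund: 8920 km³ × (916/1001) = 8163 km³ of water.
Spread over 3.61×10^14 m² of ocean, Δh = 8.163×10^12 / 3.61×10^14 = 0.0226 m = 22.6 mm.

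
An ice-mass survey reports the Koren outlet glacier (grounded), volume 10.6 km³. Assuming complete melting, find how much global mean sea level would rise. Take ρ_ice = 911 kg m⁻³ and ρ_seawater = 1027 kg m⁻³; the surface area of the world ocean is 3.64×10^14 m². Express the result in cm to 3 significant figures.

≈ 2.58×10^-3 cm

Koren: 10.6 km³ × (911/1027) = 9.403 km³ of water.
Spread over 3.64×10^14 m² of ocean, Δh = 9.403×10^9 / 3.64×10^14 = 2.58×10^-5 m = 2.58×10^-3 cm.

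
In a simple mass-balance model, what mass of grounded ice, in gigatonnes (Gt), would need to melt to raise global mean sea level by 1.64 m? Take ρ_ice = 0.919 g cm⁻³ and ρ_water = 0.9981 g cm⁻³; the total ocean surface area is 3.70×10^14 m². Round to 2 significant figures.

Required water volume = Δh × A = 1.64 m × 3.70×10^14 m² = 6.068×10^14 m³.
ρ_w = 0.9981 g cm⁻³ = 998.1 kg m⁻³, so the mass of water = 6.068×10^14 m³ × 998.1 kg m⁻³ = 6.056×10^17 kg = 6.1×10^5 Gt (and the same mass of ice, by conservation).

≈ 6.1×10^5 Gt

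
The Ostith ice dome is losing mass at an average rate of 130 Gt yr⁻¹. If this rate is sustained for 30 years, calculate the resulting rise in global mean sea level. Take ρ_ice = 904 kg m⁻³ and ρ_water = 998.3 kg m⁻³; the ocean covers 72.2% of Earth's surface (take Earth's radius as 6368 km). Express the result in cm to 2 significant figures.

Total mass lost = 130 Gt/yr × 30 yr = 3900 Gt = 3.900×10^15 kg.
ρ_w = 998.3 kg m⁻³, so water volume = 3.900×10^15 / 998.3 = 3.907×10^12 m³.
Δh = 3.907×10^12 / 3.68×10^14 = 0.0106 m = 1.1 cm.

≈ 1.1 cm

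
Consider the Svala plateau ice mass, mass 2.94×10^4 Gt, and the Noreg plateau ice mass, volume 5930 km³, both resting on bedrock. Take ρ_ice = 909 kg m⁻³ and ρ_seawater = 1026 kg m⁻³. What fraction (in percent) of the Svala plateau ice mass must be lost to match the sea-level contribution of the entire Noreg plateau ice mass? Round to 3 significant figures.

≈ 18.3 %

Equal sea-level rise means equal mass of meltwater, i.e. equal mass of ice lost.
Ice mass of Noreg: 5.390×10^15 kg; ice mass of Svala: 2.940×10^16 kg.
Fraction required = 5.390×10^15 / 2.940×10^16 = 0.183 → 18.3 %.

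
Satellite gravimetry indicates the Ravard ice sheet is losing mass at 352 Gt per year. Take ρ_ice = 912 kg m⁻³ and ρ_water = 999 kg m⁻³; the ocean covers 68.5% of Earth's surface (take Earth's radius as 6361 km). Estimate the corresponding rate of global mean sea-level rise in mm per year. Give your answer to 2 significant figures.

ρ_w = 999 kg m⁻³. Annual water volume added = 352 Gt / ρ_w = 3.520×10^14 kg / 999 kg m⁻³ = 3.524×10^11 m³.
Δh per year = 3.524×10^11 / 3.48×10^14 = 1.01×10^-3 m = 1.0 mm.

≈ 1.0 mm/yr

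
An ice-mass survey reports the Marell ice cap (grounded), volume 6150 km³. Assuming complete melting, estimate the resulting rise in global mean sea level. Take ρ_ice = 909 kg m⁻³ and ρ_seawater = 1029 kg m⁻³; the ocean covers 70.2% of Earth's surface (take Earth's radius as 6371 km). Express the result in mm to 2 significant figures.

Marell: 6150 km³ × (909/1029) = 5433 km³ of water.
Spread over 3.58×10^14 m² of ocean, Δh = 5.433×10^12 / 3.58×10^14 = 0.0152 m = 15 mm.

≈ 15 mm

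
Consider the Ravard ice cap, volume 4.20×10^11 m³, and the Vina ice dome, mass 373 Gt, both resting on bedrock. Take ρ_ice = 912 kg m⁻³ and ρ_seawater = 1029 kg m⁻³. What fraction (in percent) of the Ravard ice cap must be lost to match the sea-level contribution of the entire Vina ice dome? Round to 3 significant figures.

≈ 97.4 %

Equal sea-level rise means equal mass of meltwater, i.e. equal mass of ice lost.
Ice mass of Vina: 3.730×10^14 kg; ice mass of Ravard: 3.830×10^14 kg.
Fraction required = 3.730×10^14 / 3.830×10^14 = 0.974 → 97.4 %.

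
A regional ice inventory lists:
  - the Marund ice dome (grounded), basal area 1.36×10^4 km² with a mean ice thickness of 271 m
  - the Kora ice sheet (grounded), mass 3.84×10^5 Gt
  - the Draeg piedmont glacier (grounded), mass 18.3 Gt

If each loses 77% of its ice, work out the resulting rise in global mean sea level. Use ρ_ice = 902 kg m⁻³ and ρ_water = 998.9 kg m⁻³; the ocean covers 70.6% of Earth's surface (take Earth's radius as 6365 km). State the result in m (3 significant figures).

≈ 0.831 m

Marund: ice volume = 1.36×10^4 km² × 271 m = 3686 km³; 0.77 × 3686 × (902/998.9) = 2563 km³ of water.
Kora: 0.77 × 3.84×10^5 Gt = 2.957×10^17 kg; dividing by ρ_w = 998.9 kg m⁻³ gives 2.960×10^14 m³ of water.
Draeg: 0.77 × 18.3 Gt = 1.409×10^13 kg; dividing by ρ_w = 998.9 kg m⁻³ gives 1.411×10^10 m³ of water.
Total added water ≈ 2.986×10^14 m³ over 3.59×10^14 m² → Δh = 0.831 m.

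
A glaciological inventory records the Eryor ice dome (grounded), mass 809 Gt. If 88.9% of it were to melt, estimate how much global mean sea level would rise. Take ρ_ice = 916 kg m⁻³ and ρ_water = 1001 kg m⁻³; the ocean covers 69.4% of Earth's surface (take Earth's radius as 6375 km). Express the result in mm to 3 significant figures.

≈ 2.03 mm

Eryor: 0.889 × 809 Gt = 7.192×10^14 kg; dividing by ρ_w = 1001 kg m⁻³ gives 7.185×10^11 m³ of water.
Spread over 3.54×10^14 m² of ocean, Δh = 7.185×10^11 / 3.54×10^14 = 2.03×10^-3 m = 2.03 mm.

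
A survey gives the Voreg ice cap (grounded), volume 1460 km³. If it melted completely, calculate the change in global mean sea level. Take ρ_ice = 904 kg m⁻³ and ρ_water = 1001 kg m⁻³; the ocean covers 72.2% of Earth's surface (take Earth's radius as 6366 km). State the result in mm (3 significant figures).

≈ 3.59 mm

Voreg: 1460 km³ × (904/1001) = 1319 km³ of water.
Spread over 3.68×10^14 m² of ocean, Δh = 1.319×10^12 / 3.68×10^14 = 3.59×10^-3 m = 3.59 mm.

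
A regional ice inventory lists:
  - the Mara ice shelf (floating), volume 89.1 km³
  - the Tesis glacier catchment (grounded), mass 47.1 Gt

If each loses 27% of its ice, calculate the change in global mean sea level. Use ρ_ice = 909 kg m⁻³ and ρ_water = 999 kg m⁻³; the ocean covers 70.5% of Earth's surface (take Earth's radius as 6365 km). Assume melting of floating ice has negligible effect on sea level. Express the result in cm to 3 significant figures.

≈ 3.55×10^-3 cm

The Mara ice shelf is floating and already displaces its own weight of water, so its melt adds essentially nothing to sea level.
Tesis: 0.27 × 47.1 Gt = 1.272×10^13 kg; dividing by ρ_w = 999 kg m⁻³ gives 1.273×10^10 m³ of water.
Total added water ≈ 1.273×10^10 m³ over 3.59×10^14 m² → Δh = 3.55×10^-5 m = 3.55×10^-3 cm.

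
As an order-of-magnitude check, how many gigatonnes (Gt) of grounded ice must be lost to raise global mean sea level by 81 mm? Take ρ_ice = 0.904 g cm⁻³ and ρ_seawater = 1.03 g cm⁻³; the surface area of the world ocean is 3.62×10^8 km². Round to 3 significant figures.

≈ 3.02×10^4 Gt

Required water volume = Δh × A = 0.081 m × 3.62×10^14 m² = 2.932×10^13 m³.
ρ_w = 1.03 g cm⁻³ = 1030 kg m⁻³, so the mass of water = 2.932×10^13 m³ × 1030 kg m⁻³ = 3.020×10^16 kg = 3.02×10^4 Gt (and the same mass of ice, by conservation).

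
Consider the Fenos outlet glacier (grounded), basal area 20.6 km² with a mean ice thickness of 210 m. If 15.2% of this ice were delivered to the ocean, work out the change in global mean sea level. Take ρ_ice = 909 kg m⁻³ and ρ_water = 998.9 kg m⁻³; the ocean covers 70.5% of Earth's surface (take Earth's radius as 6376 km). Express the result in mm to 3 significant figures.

≈ 1.66×10^-3 mm

Fenos: ice volume = 20.6 km² × 210 m = 4.326 km³; 0.152 × 4.326 × (909/998.9) = 0.5984 km³ of water.
Spread over 3.60×10^14 m² of ocean, Δh = 5.984×10^8 / 3.60×10^14 = 1.66×10^-6 m = 1.66×10^-3 mm.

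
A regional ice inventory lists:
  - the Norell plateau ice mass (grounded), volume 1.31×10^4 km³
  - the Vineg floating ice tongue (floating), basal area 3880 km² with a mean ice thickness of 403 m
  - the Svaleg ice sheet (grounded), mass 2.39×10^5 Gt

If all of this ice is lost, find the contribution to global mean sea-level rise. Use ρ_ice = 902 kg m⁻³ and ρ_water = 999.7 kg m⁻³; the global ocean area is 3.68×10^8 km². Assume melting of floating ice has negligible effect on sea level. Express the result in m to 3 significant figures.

≈ 0.682 m

Norell: 1.31×10^4 km³ × (902/999.7) = 1.182×10^4 km³ of water.
The Vineg floating ice tongue is floating and already displaces its own weight of water, so its melt adds essentially nothing to sea level.
Svaleg: 2.39×10^5 Gt = 2.390×10^17 kg; dividing by ρ_w = 999.7 kg m⁻³ gives 2.391×10^14 m³ of water.
Total added water ≈ 2.509×10^14 m³ over 3.68×10^14 m² → Δh = 0.682 m.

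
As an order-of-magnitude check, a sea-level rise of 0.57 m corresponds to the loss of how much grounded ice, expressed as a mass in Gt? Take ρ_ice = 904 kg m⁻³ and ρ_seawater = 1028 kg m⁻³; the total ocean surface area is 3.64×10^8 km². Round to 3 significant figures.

≈ 2.13×10^5 Gt

Required water volume = Δh × A = 0.57 m × 3.64×10^14 m² = 2.075×10^14 m³.
ρ_w = 1028 kg m⁻³, so the mass of water = 2.075×10^14 m³ × 1028 kg m⁻³ = 2.133×10^17 kg = 2.13×10^5 Gt (and the same mass of ice, by conservation).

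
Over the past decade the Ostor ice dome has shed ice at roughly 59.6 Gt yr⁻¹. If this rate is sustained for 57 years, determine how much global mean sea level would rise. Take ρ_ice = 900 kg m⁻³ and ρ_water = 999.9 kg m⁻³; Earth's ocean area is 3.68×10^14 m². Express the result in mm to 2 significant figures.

Total mass lost = 59.6 Gt/yr × 57 yr = 3397 Gt = 3.397×10^15 kg.
ρ_w = 999.9 kg m⁻³, so water volume = 3.397×10^15 / 999.9 = 3.398×10^12 m³.
Δh = 3.398×10^12 / 3.68×10^14 = 9.23×10^-3 m = 9.2 mm.

≈ 9.2 mm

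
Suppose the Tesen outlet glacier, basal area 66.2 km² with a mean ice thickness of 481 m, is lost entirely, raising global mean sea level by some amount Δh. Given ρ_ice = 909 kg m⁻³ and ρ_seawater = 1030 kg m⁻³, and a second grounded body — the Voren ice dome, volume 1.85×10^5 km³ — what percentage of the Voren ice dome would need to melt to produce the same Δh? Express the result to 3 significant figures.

≈ 0.0172 %

Equal sea-level rise means equal mass of meltwater, i.e. equal mass of ice lost.
Ice mass of Tesen: 2.894×10^13 kg; ice mass of Voren: 1.682×10^17 kg.
Fraction required = 2.894×10^13 / 1.682×10^17 = 1.72×10^-4 → 0.0172 %.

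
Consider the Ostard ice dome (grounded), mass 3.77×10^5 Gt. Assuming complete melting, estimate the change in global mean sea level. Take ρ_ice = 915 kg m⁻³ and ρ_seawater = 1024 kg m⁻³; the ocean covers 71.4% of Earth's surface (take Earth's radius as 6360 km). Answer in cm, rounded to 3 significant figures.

Ostard: 3.77×10^5 Gt = 3.770×10^17 kg; dividing by ρ_w = 1024 kg m⁻³ gives 3.682×10^14 m³ of water.
Spread over 3.63×10^14 m² of ocean, Δh = 3.682×10^14 / 3.63×10^14 = 1.01 m = 101 cm.

≈ 101 cm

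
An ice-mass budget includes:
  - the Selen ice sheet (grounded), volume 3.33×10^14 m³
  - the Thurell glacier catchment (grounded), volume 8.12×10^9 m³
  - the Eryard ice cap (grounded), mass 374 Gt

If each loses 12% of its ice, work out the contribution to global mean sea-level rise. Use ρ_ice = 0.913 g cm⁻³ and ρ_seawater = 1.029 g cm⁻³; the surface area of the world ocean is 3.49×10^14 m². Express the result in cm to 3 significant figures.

Selen: 0.12 × 3.33×10^14 m³ × (913/1029) = 3.546×10^13 m³ of water.
Thurell: 0.12 × 8.12×10^9 m³ × (913/1029) = 8.646×10^8 m³ of water.
Eryard: 0.12 × 374 Gt = 4.488×10^13 kg; dividing by ρ_w = 1.029 g cm⁻³ = 1029 kg m⁻³ gives 4.362×10^10 m³ of water.
Total added water ≈ 3.550×10^13 m³ over 3.49×10^14 m² → Δh = 0.102 m = 10.2 cm.

≈ 10.2 cm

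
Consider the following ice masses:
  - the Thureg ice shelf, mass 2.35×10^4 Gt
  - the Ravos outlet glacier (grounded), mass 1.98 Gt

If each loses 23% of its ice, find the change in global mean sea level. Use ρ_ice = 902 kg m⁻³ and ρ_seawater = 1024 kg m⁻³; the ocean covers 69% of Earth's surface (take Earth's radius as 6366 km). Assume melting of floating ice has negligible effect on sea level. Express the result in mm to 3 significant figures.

The Thureg ice shelf is floating and already displaces its own weight of water, so its melt adds essentially nothing to sea level.
Ravos: 0.23 × 1.98 Gt = 4.554×10^11 kg; dividing by ρ_w = 1024 kg m⁻³ gives 4.447×10^8 m³ of water.
Total added water ≈ 4.447×10^8 m³ over 3.51×10^14 m² → Δh = 1.27×10^-6 m = 1.27×10^-3 mm.

≈ 1.27×10^-3 mm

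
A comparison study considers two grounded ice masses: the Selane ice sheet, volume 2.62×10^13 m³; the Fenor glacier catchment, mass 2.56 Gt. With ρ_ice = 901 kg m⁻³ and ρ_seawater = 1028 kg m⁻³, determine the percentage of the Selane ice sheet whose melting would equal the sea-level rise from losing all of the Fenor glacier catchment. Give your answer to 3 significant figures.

Equal sea-level rise means equal mass of meltwater, i.e. equal mass of ice lost.
Ice mass of Fenor: 2.560×10^12 kg; ice mass of Selane: 2.361×10^16 kg.
Fraction required = 2.560×10^12 / 2.361×10^16 = 1.08×10^-4 → 0.0108 %.

≈ 0.0108 %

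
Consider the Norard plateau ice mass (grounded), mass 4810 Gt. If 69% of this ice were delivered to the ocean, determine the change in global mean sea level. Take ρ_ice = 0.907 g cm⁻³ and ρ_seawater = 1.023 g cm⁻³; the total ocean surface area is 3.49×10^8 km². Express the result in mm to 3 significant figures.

≈ 9.30 mm

Norard: 0.69 × 4810 Gt = 3.319×10^15 kg; dividing by ρ_w = 1.023 g cm⁻³ = 1023 kg m⁻³ gives 3.244×10^12 m³ of water.
Spread over 3.49×10^14 m² of ocean, Δh = 3.244×10^12 / 3.49×10^14 = 9.30×10^-3 m = 9.30 mm.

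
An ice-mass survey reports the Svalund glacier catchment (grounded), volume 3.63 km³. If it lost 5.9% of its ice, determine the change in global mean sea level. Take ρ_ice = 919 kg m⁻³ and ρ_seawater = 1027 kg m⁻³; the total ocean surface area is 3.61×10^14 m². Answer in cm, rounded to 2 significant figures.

≈ 5.3×10^-5 cm

Svalund: 0.059 × 3.63 km³ × (919/1027) = 0.1916 km³ of water.
Spread over 3.61×10^14 m² of ocean, Δh = 1.916×10^8 / 3.61×10^14 = 5.31×10^-7 m = 5.3×10^-5 cm.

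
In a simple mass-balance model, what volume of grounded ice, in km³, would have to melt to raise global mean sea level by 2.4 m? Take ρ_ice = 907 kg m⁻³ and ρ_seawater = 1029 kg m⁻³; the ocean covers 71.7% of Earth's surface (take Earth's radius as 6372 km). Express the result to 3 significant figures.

Required water volume = Δh × A = 2.4 m × 3.66×10^14 m² = 8.780×10^14 m³ = 8.780×10^5 km³.
Ice volume = water volume × ρ_w/ρ_ice = 8.780×10^5 × 1029/907 = 9.96×10^5 km³.

≈ 9.96×10^5 km³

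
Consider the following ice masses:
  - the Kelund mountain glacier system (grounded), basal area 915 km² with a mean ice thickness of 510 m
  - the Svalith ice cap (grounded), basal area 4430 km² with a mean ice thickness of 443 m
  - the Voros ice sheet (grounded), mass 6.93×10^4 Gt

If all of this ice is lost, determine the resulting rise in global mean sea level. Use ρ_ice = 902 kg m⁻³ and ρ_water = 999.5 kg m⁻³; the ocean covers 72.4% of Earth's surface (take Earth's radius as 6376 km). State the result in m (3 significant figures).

Kelund: ice volume = 915 km² × 510 m = 466.6 km³; 466.6 × (902/999.5) = 421.1 km³ of water.
Svalith: ice volume = 4430 km² × 443 m = 1962 km³; 1962 × (902/999.5) = 1771 km³ of water.
Voros: 6.93×10^4 Gt = 6.930×10^16 kg; dividing by ρ_w = 999.5 kg m⁻³ gives 6.933×10^13 m³ of water.
Total added water ≈ 7.153×10^13 m³ over 3.70×10^14 m² → Δh = 0.193 m.

≈ 0.193 m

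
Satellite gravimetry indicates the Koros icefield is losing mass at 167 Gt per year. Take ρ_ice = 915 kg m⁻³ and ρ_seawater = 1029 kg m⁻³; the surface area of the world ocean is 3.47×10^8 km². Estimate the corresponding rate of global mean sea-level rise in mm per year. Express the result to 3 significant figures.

≈ 0.468 mm/yr

ρ_w = 1029 kg m⁻³. Annual water volume added = 167 Gt / ρ_w = 1.670×10^14 kg / 1029 kg m⁻³ = 1.623×10^11 m³.
Δh per year = 1.623×10^11 / 3.47×10^14 = 4.68×10^-4 m = 0.468 mm.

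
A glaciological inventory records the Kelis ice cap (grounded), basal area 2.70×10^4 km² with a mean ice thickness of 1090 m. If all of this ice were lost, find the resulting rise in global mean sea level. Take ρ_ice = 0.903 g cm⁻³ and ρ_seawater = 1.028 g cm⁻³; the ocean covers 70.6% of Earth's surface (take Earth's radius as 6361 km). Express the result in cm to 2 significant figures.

≈ 7.2 cm

Kelis: ice volume = 2.70×10^4 km² × 1090 m = 2.943×10^4 km³; 2.943×10^4 × (903/1028) = 2.585×10^4 km³ of water.
Spread over 3.59×10^14 m² of ocean, Δh = 2.585×10^13 / 3.59×10^14 = 0.0720 m = 7.2 cm.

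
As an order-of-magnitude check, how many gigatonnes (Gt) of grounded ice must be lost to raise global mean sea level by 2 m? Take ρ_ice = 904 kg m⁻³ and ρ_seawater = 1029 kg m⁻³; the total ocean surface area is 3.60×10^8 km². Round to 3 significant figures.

≈ 7.41×10^5 Gt

Required water volume = Δh × A = 2 m × 3.60×10^14 m² = 7.200×10^14 m³.
ρ_w = 1029 kg m⁻³, so the mass of water = 7.200×10^14 m³ × 1029 kg m⁻³ = 7.409×10^17 kg = 7.41×10^5 Gt (and the same mass of ice, by conservation).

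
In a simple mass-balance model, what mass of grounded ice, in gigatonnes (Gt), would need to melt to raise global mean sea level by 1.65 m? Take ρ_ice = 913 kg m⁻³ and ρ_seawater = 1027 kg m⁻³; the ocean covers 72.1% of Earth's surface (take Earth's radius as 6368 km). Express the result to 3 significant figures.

≈ 6.23×10^5 Gt

Required water volume = Δh × A = 1.65 m × 3.67×10^14 m² = 6.062×10^14 m³.
ρ_w = 1027 kg m⁻³, so the mass of water = 6.062×10^14 m³ × 1027 kg m⁻³ = 6.226×10^17 kg = 6.23×10^5 Gt (and the same mass of ice, by conservation).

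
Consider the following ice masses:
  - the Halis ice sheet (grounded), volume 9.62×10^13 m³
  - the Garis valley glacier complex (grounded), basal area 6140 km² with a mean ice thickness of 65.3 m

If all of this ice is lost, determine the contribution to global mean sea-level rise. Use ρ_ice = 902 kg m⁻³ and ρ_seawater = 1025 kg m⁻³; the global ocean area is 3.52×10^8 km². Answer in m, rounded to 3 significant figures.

Halis: 9.62×10^13 m³ × (902/1025) = 8.466×10^13 m³ of water.
Garis: ice volume = 6140 km² × 65.3 m = 400.9 km³; 400.9 × (902/1025) = 352.8 km³ of water.
Total added water ≈ 8.501×10^13 m³ over 3.52×10^14 m² → Δh = 0.242 m.

≈ 0.242 m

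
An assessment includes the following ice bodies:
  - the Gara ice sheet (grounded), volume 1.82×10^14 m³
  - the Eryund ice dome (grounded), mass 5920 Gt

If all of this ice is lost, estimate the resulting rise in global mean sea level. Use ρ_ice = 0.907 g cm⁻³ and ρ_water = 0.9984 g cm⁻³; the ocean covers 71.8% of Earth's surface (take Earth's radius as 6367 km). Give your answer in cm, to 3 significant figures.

≈ 46.8 cm

Gara: 1.82×10^14 m³ × (907/998.4) = 1.653×10^14 m³ of water.
Eryund: 5920 Gt = 5.920×10^15 kg; dividing by ρ_w = 0.9984 g cm⁻³ = 998.4 kg m⁻³ gives 5.929×10^12 m³ of water.
Total added water ≈ 1.713×10^14 m³ over 3.66×10^14 m² → Δh = 0.468 m = 46.8 cm.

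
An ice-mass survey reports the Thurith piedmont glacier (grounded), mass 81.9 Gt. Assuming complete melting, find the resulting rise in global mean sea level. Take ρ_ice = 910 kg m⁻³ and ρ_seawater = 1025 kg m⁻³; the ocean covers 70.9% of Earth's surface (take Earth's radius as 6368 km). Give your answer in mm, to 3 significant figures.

Thurith: 81.9 Gt = 8.190×10^13 kg; dividing by ρ_w = 1025 kg m⁻³ gives 7.990×10^10 m³ of water.
Spread over 3.61×10^14 m² of ocean, Δh = 7.990×10^10 / 3.61×10^14 = 2.21×10^-4 m = 0.221 mm.

≈ 0.221 mm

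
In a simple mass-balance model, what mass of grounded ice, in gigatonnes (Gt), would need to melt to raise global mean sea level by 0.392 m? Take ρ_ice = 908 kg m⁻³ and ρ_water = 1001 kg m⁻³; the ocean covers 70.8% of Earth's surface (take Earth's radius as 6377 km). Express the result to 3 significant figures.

Required water volume = Δh × A = 0.392 m × 3.62×10^14 m² = 1.418×10^14 m³.
ρ_w = 1001 kg m⁻³, so the mass of water = 1.418×10^14 m³ × 1001 kg m⁻³ = 1.420×10^17 kg = 1.42×10^5 Gt (and the same mass of ice, by conservation).

≈ 1.42×10^5 Gt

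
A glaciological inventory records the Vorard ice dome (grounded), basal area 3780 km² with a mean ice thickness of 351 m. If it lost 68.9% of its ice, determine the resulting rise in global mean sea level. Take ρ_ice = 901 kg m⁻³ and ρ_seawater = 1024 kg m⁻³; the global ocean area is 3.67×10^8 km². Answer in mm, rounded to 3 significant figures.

Vorard: ice volume = 3780 km² × 351 m = 1327 km³; 0.689 × 1327 × (901/1024) = 804.3 km³ of water.
Spread over 3.67×10^14 m² of ocean, Δh = 8.043×10^11 / 3.67×10^14 = 2.19×10^-3 m = 2.19 mm.

≈ 2.19 mm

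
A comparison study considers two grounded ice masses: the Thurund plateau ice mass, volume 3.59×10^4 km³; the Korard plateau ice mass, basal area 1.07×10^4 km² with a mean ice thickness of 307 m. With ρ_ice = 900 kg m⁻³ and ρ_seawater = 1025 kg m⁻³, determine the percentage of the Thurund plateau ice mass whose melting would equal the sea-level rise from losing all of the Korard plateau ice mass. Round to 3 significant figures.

Equal sea-level rise means equal mass of meltwater, i.e. equal mass of ice lost.
Ice mass of Korard: 2.956×10^15 kg; ice mass of Thurund: 3.231×10^16 kg.
Fraction required = 2.956×10^15 / 3.231×10^16 = 0.0915 → 9.15 %.

≈ 9.15 %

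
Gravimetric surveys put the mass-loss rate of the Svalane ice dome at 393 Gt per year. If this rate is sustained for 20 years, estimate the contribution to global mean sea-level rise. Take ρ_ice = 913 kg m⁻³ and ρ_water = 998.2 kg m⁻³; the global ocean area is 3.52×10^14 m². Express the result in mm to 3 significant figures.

Total mass lost = 393 Gt/yr × 20 yr = 7860 Gt = 7.860×10^15 kg.
ρ_w = 998.2 kg m⁻³, so water volume = 7.860×10^15 / 998.2 = 7.874×10^12 m³.
Δh = 7.874×10^12 / 3.52×10^14 = 0.0224 m = 22.4 mm.

≈ 22.4 mm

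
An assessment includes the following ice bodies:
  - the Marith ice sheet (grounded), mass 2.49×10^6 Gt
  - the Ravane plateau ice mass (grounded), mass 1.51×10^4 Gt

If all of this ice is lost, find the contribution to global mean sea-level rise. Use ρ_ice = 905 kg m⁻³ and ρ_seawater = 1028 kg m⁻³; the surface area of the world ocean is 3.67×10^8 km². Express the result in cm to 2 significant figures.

Marith: 2.49×10^6 Gt = 2.490×10^18 kg; dividing by ρ_w = 1028 kg m⁻³ gives 2.422×10^15 m³ of water.
Ravane: 1.51×10^4 Gt = 1.510×10^16 kg; dividing by ρ_w = 1028 kg m⁻³ gives 1.469×10^13 m³ of water.
Total added water ≈ 2.437×10^15 m³ over 3.67×10^14 m² → Δh = 6.64 m = 660 cm.

≈ 660 cm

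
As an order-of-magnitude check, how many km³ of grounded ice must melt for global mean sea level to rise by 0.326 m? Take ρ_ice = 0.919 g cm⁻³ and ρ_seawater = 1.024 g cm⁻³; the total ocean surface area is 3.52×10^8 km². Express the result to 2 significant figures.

Required water volume = Δh × A = 0.326 m × 3.52×10^14 m² = 1.148×10^14 m³ = 1.148×10^5 km³.
Ice volume = water volume × ρ_w/ρ_ice = 1.148×10^5 × 1024/919 = 1.3×10^5 km³.

≈ 1.3×10^5 km³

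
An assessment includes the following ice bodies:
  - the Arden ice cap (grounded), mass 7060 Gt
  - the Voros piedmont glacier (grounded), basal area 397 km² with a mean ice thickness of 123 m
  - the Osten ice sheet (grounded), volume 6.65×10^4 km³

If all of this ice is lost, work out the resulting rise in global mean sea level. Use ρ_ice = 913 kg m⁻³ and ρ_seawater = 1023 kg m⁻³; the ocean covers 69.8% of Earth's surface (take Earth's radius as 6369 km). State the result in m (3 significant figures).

≈ 0.186 m

Arden: 7060 Gt = 7.060×10^15 kg; dividing by ρ_w = 1023 kg m⁻³ gives 6.901×10^12 m³ of water.
Voros: ice volume = 397 km² × 123 m = 48.83 km³; 48.83 × (913/1023) = 43.58 km³ of water.
Osten: 6.65×10^4 km³ × (913/1023) = 5.935×10^4 km³ of water.
Total added water ≈ 6.629×10^13 m³ over 3.56×10^14 m² → Δh = 0.186 m.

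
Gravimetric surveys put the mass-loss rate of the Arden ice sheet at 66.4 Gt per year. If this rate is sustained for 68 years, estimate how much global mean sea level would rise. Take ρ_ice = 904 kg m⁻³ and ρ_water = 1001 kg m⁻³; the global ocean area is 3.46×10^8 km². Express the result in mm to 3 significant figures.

Total mass lost = 66.4 Gt/yr × 68 yr = 4515 Gt = 4.515×10^15 kg.
ρ_w = 1001 kg m⁻³, so water volume = 4.515×10^15 / 1001 = 4.511×10^12 m³.
Δh = 4.511×10^12 / 3.46×10^14 = 0.0130 m = 13.0 mm.

≈ 13.0 mm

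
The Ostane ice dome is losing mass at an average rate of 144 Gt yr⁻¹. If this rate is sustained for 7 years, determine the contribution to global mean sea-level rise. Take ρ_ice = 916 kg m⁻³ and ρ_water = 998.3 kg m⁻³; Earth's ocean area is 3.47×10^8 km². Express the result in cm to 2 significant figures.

≈ 0.29 cm

Total mass lost = 144 Gt/yr × 7 yr = 1008 Gt = 1.008×10^15 kg.
ρ_w = 998.3 kg m⁻³, so water volume = 1.008×10^15 / 998.3 = 1.010×10^12 m³.
Δh = 1.010×10^12 / 3.47×10^14 = 2.91×10^-3 m = 0.29 cm.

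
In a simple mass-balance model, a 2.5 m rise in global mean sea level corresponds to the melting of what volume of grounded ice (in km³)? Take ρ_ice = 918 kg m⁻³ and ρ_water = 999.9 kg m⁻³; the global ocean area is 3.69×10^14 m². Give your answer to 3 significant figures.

Required water volume = Δh × A = 2.5 m × 3.69×10^14 m² = 9.225×10^14 m³ = 9.225×10^5 km³.
Ice volume = water volume × ρ_w/ρ_ice = 9.225×10^5 × 999.9/918 = 1.00×10^6 km³.

≈ 1.00×10^6 km³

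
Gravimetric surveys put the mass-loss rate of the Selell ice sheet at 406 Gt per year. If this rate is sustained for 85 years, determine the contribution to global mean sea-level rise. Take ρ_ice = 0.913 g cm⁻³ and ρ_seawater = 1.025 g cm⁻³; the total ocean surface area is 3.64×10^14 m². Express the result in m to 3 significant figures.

≈ 0.0925 m

Total mass lost = 406 Gt/yr × 85 yr = 3.451×10^4 Gt = 3.451×10^16 kg.
ρ_w = 1.025 g cm⁻³ = 1025 kg m⁻³, so water volume = 3.451×10^16 / 1025 = 3.367×10^13 m³.
Δh = 3.367×10^13 / 3.64×10^14 = 0.0925 m.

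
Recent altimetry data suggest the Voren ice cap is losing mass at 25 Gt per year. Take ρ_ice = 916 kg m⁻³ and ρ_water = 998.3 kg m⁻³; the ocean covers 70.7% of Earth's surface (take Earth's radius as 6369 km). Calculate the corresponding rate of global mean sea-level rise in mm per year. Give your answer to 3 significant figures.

≈ 0.0695 mm/yr

ρ_w = 998.3 kg m⁻³. Annual water volume added = 25 Gt / ρ_w = 2.500×10^13 kg / 998.3 kg m⁻³ = 2.504×10^10 m³.
Δh per year = 2.504×10^10 / 3.60×10^14 = 6.95×10^-5 m = 0.0695 mm.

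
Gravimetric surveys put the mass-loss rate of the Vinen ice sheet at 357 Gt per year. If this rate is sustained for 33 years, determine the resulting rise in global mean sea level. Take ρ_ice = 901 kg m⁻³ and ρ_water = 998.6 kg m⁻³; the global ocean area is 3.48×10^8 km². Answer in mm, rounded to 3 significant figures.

Total mass lost = 357 Gt/yr × 33 yr = 1.178×10^4 Gt = 1.178×10^16 kg.
ρ_w = 998.6 kg m⁻³, so water volume = 1.178×10^16 / 998.6 = 1.180×10^13 m³.
Δh = 1.180×10^13 / 3.48×10^14 = 0.0339 m = 33.9 mm.

≈ 33.9 mm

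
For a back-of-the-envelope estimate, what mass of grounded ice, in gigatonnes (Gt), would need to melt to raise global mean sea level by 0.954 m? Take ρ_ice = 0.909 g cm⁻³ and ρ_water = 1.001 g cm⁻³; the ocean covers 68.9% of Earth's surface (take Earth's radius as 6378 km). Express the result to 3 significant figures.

≈ 3.36×10^5 Gt

Required water volume = Δh × A = 0.954 m × 3.52×10^14 m² = 3.360×10^14 m³.
ρ_w = 1.001 g cm⁻³ = 1001 kg m⁻³, so the mass of water = 3.360×10^14 m³ × 1001 kg m⁻³ = 3.363×10^17 kg = 3.36×10^5 Gt (and the same mass of ice, by conservation).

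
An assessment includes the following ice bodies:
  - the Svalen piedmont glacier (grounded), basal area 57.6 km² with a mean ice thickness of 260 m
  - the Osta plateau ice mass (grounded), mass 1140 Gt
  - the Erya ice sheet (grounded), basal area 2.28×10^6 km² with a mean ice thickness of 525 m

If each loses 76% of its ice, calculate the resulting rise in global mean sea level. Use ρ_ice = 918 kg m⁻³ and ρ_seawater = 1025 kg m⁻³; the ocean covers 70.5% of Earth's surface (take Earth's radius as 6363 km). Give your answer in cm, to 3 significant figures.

≈ 227 cm

Svalen: ice volume = 57.6 km² × 260 m = 14.98 km³; 0.76 × 14.98 × (918/1025) = 10.19 km³ of water.
Osta: 0.76 × 1140 Gt = 8.664×10^14 kg; dividing by ρ_w = 1025 kg m⁻³ gives 8.453×10^11 m³ of water.
Erya: ice volume = 2.28×10^6 km² × 525 m = 1.197×10^6 km³; 0.76 × 1.197×10^6 × (918/1025) = 8.148×10^5 km³ of water.
Total added water ≈ 8.156×10^14 m³ over 3.59×10^14 m² → Δh = 2.27 m = 227 cm.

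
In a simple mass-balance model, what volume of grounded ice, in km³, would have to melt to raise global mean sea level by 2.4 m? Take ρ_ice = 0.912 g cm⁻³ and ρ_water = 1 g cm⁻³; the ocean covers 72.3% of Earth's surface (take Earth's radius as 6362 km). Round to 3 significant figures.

Required water volume = Δh × A = 2.4 m × 3.68×10^14 m² = 8.826×10^14 m³ = 8.826×10^5 km³.
Ice volume = water volume × ρ_w/ρ_ice = 8.826×10^5 × 1000/912 = 9.68×10^5 km³.

≈ 9.68×10^5 km³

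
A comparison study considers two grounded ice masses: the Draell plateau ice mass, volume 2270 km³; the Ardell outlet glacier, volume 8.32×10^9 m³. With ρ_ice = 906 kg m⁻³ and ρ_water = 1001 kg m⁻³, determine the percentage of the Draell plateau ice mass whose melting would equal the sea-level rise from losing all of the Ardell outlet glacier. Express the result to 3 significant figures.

Equal sea-level rise means equal mass of meltwater, i.e. equal mass of ice lost.
Ice mass of Ardell: 7.538×10^12 kg; ice mass of Draell: 2.057×10^15 kg.
Fraction required = 7.538×10^12 / 2.057×10^15 = 3.67×10^-3 → 0.367 %.

≈ 0.367 %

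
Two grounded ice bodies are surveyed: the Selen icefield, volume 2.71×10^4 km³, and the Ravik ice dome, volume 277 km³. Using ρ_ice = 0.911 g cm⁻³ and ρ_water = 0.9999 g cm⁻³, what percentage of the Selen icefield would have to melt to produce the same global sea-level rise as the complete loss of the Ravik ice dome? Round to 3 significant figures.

≈ 1.02 %

Equal sea-level rise means equal mass of meltwater, i.e. equal mass of ice lost.
Ice mass of Ravik: 2.523×10^14 kg; ice mass of Selen: 2.469×10^16 kg.
Fraction required = 2.523×10^14 / 2.469×10^16 = 0.0102 → 1.02 %.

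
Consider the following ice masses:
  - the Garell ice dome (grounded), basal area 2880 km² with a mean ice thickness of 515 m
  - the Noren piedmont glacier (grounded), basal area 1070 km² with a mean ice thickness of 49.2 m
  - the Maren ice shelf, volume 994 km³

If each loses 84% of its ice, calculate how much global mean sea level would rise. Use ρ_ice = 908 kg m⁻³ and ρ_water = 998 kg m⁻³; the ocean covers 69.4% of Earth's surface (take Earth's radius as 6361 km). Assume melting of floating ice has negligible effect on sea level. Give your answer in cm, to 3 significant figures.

≈ 0.333 cm

Garell: ice volume = 2880 km² × 515 m = 1483 km³; 0.84 × 1483 × (908/998) = 1134 km³ of water.
Noren: ice volume = 1070 km² × 49.2 m = 52.64 km³; 0.84 × 52.64 × (908/998) = 40.23 km³ of water.
The Maren ice shelf is floating and already displaces its own weight of water, so its melt adds essentially nothing to sea level.
Total added water ≈ 1.174×10^12 m³ over 3.53×10^14 m² → Δh = 3.33×10^-3 m = 0.333 cm.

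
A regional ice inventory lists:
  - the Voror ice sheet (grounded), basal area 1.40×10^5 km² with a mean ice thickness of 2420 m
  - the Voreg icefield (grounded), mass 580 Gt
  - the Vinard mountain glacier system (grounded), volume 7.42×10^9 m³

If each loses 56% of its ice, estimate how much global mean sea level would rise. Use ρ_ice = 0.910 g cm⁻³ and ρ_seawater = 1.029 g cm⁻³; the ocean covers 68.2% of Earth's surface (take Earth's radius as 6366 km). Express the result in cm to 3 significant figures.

Voror: ice volume = 1.40×10^5 km² × 2420 m = 3.388×10^5 km³; 0.56 × 3.388×10^5 × (910/1029) = 1.678×10^5 km³ of water.
Voreg: 0.56 × 580 Gt = 3.248×10^14 kg; dividing by ρ_w = 1.029 g cm⁻³ = 1029 kg m⁻³ gives 3.156×10^11 m³ of water.
Vinard: 0.56 × 7.42×10^9 m³ × (910/1029) = 3.675×10^9 m³ of water.
Total added water ≈ 1.681×10^14 m³ over 3.47×10^14 m² → Δh = 0.484 m = 48.4 cm.

≈ 48.4 cm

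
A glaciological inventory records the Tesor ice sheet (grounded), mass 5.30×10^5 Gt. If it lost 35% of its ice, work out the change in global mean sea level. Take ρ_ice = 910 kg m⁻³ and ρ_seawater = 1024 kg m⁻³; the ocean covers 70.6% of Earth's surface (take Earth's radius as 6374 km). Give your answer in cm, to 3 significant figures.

≈ 50.3 cm

Tesor: 0.35 × 5.30×10^5 Gt = 1.855×10^17 kg; dividing by ρ_w = 1024 kg m⁻³ gives 1.812×10^14 m³ of water.
Spread over 3.60×10^14 m² of ocean, Δh = 1.812×10^14 / 3.60×10^14 = 0.503 m = 50.3 cm.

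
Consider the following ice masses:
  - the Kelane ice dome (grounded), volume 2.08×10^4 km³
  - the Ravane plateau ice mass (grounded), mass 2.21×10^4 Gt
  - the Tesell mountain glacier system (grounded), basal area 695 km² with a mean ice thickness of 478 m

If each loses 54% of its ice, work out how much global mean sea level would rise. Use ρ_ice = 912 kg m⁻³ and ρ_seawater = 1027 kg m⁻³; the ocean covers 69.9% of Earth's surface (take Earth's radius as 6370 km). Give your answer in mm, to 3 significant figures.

≈ 61.0 mm

Kelane: 0.54 × 2.08×10^4 km³ × (912/1027) = 9974 km³ of water.
Ravane: 0.54 × 2.21×10^4 Gt = 1.193×10^16 kg; dividing by ρ_w = 1027 kg m⁻³ gives 1.162×10^13 m³ of water.
Tesell: ice volume = 695 km² × 478 m = 332.2 km³; 0.54 × 332.2 × (912/1027) = 159.3 km³ of water.
Total added water ≈ 2.175×10^13 m³ over 3.56×10^14 m² → Δh = 0.0610 m = 61.0 mm.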